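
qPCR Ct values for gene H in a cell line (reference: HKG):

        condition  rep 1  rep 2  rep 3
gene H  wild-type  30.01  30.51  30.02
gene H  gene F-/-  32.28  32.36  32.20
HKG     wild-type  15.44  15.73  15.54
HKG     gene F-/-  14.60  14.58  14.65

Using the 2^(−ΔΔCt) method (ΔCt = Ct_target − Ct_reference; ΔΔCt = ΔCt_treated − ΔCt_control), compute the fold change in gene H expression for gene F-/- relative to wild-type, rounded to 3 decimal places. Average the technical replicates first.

0.120

Mean Ct: gene H wild-type 30.180; gene H gene F-/- 32.280; HKG wild-type 15.570; HKG gene F-/- 14.610
ΔCt(wild-type) = 30.180 − 15.570 = 14.610
ΔCt(gene F-/-) = 32.280 − 14.610 = 17.670
ΔΔCt = 17.670 − 14.610 = 3.060
Fold change = 2^(−3.060) = 0.1199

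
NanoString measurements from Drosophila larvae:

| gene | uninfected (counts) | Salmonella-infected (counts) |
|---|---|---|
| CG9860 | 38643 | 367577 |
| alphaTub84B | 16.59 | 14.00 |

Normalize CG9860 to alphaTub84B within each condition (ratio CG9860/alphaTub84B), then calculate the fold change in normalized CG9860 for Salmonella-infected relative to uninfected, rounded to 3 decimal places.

CG9860/alphaTub84B (uninfected) = 38643 / 16.59 = 2329.3
CG9860/alphaTub84B (Salmonella-infected) = 367577 / 14.00 = 26256
Fold change = 26256 / 2329.3 = 11.2719

11.272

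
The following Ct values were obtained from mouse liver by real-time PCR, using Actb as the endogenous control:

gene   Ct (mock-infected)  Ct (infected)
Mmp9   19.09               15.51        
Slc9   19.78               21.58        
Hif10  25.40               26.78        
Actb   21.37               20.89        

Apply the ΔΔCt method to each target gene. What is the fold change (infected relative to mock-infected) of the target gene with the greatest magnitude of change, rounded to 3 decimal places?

Mmp9: ΔΔCt = (15.51−20.89) − (19.09−21.37) = -5.38 − (-2.28) = -3.10; fold change = 2^3.10 = 8.574
Slc9: ΔΔCt = (21.58−20.89) − (19.78−21.37) = 0.69 − (-1.59) = 2.28; fold change = 2^-2.28 = 0.206
Hif10: ΔΔCt = (26.78−20.89) − (25.40−21.37) = 5.89 − 4.03 = 1.86; fold change = 2^-1.86 = 0.275
Mmp9 has the largest |ΔΔCt| = 3.10.

8.574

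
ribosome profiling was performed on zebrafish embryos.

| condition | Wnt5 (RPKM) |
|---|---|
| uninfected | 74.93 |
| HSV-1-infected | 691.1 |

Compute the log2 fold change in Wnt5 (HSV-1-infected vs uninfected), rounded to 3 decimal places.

3.205

Fold change = 691.1 / 74.93 = 9.2233
log2(9.2233) = 3.2053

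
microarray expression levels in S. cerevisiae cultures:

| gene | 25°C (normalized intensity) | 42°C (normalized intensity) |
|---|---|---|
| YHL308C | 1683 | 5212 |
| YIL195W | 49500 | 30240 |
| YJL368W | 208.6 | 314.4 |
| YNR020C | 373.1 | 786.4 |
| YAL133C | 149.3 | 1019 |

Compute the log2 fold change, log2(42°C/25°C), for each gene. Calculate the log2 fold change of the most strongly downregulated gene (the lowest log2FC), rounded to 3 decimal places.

-0.711

log2(5212/1683) = 1.631  (YHL308C)
log2(30240/49500) = -0.711  (YIL195W)
log2(314.4/208.6) = 0.592  (YJL368W)
log2(786.4/373.1) = 1.076  (YNR020C)
log2(1019/149.3) = 2.771  (YAL133C)
YIL195W is most strongly downregulated.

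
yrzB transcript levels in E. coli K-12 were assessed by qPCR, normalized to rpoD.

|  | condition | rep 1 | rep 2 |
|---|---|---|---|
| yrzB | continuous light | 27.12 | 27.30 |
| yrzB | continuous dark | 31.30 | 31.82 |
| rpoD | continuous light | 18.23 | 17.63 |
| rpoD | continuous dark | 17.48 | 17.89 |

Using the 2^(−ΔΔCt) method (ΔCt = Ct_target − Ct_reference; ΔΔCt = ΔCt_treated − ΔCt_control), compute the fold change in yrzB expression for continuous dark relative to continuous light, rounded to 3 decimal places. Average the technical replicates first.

Mean Ct: yrzB continuous light 27.210; yrzB continuous dark 31.560; rpoD continuous light 17.930; rpoD continuous dark 17.685
ΔCt(continuous light) = 27.210 − 17.930 = 9.280
ΔCt(continuous dark) = 31.560 − 17.685 = 13.875
ΔΔCt = 13.875 − 9.280 = 4.595
Fold change = 2^(−4.595) = 0.0414

0.041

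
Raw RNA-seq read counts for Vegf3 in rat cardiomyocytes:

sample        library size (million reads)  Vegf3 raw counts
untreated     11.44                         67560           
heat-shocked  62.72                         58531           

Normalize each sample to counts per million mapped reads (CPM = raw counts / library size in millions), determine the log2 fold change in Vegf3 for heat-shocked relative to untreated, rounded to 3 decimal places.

-2.662

CPM(untreated) = 67560 / 11.44 = 5905.5944
CPM(heat-shocked) = 58531 / 62.72 = 933.2111
Fold change = 933.2111 / 5905.5944 = 0.15802
log2(0.15802) = -2.6618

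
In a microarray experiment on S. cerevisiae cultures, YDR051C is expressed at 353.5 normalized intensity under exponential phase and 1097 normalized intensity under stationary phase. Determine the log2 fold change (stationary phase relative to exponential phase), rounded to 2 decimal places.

Fold change = 1097 / 353.5 = 3.1033
log2(3.1033) = 1.634

1.63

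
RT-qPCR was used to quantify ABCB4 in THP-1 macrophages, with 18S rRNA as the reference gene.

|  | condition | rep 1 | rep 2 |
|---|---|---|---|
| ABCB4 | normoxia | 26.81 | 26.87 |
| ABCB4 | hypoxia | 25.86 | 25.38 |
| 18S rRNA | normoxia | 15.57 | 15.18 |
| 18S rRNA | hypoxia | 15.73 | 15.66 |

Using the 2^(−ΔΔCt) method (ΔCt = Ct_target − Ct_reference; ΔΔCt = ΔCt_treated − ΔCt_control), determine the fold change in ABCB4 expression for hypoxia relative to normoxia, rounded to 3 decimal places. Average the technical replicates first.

2.908

Mean Ct: ABCB4 normoxia 26.840; ABCB4 hypoxia 25.620; 18S rRNA normoxia 15.375; 18S rRNA hypoxia 15.695
ΔCt(normoxia) = 26.840 − 15.375 = 11.465
ΔCt(hypoxia) = 25.620 − 15.695 = 9.925
ΔΔCt = 9.925 − 11.465 = -1.540
Fold change = 2^(−(-1.540)) = 2^1.540 = 2.9079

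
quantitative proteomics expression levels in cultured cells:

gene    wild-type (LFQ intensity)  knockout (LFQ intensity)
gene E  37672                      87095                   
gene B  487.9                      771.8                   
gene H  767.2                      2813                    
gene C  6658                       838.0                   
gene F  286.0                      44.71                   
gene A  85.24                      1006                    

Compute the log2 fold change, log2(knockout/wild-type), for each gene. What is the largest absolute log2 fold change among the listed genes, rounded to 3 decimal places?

log2(87095/37672) = 1.209  (gene E)
log2(771.8/487.9) = 0.662  (gene B)
log2(2813/767.2) = 1.874  (gene H)
log2(838.0/6658) = -2.990  (gene C)
log2(44.71/286.0) = -2.677  (gene F)
log2(1006/85.24) = 3.561  (gene A)
The largest magnitude belongs to gene A.

3.561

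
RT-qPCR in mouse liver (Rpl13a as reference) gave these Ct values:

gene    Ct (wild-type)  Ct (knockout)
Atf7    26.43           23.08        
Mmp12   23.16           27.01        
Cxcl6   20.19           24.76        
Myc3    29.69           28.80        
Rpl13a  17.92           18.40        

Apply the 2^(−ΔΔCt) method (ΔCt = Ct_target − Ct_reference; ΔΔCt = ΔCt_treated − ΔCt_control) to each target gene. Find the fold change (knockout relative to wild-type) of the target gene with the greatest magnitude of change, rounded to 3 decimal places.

Atf7: ΔΔCt = (23.08−18.40) − (26.43−17.92) = 4.68 − 8.51 = -3.83; fold change = 2^3.83 = 14.221
Mmp12: ΔΔCt = (27.01−18.40) − (23.16−17.92) = 8.61 − 5.24 = 3.37; fold change = 2^-3.37 = 0.097
Cxcl6: ΔΔCt = (24.76−18.40) − (20.19−17.92) = 6.36 − 2.27 = 4.09; fold change = 2^-4.09 = 0.059
Myc3: ΔΔCt = (28.80−18.40) − (29.69−17.92) = 10.40 − 11.77 = -1.37; fold change = 2^1.37 = 2.585
Cxcl6 has the largest |ΔΔCt| = 4.09.

0.059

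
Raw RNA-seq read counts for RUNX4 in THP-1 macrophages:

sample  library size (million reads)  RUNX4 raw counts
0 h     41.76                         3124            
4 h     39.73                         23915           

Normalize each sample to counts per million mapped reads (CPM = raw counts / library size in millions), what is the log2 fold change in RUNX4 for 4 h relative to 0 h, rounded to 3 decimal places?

3.008

CPM(0 h) = 3124 / 41.76 = 74.8084
CPM(4 h) = 23915 / 39.73 = 601.9381
Fold change = 601.9381 / 74.8084 = 8.04639
log2(8.04639) = 3.0083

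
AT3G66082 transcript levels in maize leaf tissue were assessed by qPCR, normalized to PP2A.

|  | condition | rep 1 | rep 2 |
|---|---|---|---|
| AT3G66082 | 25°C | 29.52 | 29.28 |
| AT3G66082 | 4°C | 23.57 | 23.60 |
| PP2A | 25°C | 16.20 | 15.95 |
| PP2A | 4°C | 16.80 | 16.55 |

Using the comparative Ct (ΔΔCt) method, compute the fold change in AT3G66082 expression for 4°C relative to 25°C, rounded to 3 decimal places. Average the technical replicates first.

Mean Ct: AT3G66082 25°C 29.400; AT3G66082 4°C 23.585; PP2A 25°C 16.075; PP2A 4°C 16.675
ΔCt(25°C) = 29.400 − 16.075 = 13.325
ΔCt(4°C) = 23.585 − 16.675 = 6.910
ΔΔCt = 6.910 − 13.325 = -6.415
Fold change = 2^(−(-6.415)) = 2^6.415 = 85.3311

85.331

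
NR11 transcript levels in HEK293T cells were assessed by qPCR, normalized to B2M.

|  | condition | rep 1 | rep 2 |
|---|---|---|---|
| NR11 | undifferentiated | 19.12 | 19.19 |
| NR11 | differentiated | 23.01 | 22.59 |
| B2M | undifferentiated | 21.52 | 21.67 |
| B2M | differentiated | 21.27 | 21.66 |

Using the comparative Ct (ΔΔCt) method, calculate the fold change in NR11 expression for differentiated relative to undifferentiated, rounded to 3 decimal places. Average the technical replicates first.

0.073

Mean Ct: NR11 undifferentiated 19.155; NR11 differentiated 22.800; B2M undifferentiated 21.595; B2M differentiated 21.465
ΔCt(undifferentiated) = 19.155 − 21.595 = -2.440
ΔCt(differentiated) = 22.800 − 21.465 = 1.335
ΔΔCt = 1.335 − (-2.440) = 3.775
Fold change = 2^(−3.775) = 0.0730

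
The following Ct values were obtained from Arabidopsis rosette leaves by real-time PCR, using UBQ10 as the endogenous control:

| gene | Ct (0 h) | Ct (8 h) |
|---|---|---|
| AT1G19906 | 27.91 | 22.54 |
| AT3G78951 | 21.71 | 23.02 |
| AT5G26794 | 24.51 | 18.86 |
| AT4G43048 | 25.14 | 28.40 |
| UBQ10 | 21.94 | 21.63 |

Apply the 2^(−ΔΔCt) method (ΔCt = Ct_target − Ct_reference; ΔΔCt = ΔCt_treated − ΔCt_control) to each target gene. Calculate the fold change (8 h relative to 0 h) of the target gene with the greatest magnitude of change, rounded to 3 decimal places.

AT1G19906: ΔΔCt = (22.54−21.63) − (27.91−21.94) = 0.91 − 5.97 = -5.06; fold change = 2^5.06 = 33.359
AT3G78951: ΔΔCt = (23.02−21.63) − (21.71−21.94) = 1.39 − (-0.23) = 1.62; fold change = 2^-1.62 = 0.325
AT5G26794: ΔΔCt = (18.86−21.63) − (24.51−21.94) = -2.77 − 2.57 = -5.34; fold change = 2^5.34 = 40.504
AT4G43048: ΔΔCt = (28.40−21.63) − (25.14−21.94) = 6.77 − 3.20 = 3.57; fold change = 2^-3.57 = 0.084
AT5G26794 has the largest |ΔΔCt| = 5.34.

40.504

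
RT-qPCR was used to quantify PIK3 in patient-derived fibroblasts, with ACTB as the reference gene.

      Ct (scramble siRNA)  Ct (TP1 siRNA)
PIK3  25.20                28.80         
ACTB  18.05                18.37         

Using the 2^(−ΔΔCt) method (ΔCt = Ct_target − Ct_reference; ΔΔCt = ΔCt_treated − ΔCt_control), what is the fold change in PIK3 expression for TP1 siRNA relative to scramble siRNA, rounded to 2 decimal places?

0.10

ΔCt(scramble siRNA) = 25.200 − 18.050 = 7.150
ΔCt(TP1 siRNA) = 28.800 − 18.370 = 10.430
ΔΔCt = 10.430 − 7.150 = 3.280
Fold change = 2^(−3.280) = 0.103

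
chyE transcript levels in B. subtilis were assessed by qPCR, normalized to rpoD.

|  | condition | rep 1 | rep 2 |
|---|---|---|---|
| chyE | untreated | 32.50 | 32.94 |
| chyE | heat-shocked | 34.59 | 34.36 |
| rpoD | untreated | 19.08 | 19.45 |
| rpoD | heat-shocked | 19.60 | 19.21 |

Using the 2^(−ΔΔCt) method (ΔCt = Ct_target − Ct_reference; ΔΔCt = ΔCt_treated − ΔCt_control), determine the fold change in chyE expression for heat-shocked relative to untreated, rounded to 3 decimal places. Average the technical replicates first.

0.326

Mean Ct: chyE untreated 32.720; chyE heat-shocked 34.475; rpoD untreated 19.265; rpoD heat-shocked 19.405
ΔCt(untreated) = 32.720 − 19.265 = 13.455
ΔCt(heat-shocked) = 34.475 − 19.405 = 15.070
ΔΔCt = 15.070 − 13.455 = 1.615
Fold change = 2^(−1.615) = 0.3265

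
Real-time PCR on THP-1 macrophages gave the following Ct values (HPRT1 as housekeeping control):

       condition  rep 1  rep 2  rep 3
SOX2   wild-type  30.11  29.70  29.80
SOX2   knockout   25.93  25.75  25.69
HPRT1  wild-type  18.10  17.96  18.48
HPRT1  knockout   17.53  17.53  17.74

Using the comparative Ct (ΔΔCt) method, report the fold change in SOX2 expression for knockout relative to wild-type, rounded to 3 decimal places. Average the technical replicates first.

11.314

Mean Ct: SOX2 wild-type 29.870; SOX2 knockout 25.790; HPRT1 wild-type 18.180; HPRT1 knockout 17.600
ΔCt(wild-type) = 29.870 − 18.180 = 11.690
ΔCt(knockout) = 25.790 − 17.600 = 8.190
ΔΔCt = 8.190 − 11.690 = -3.500
Fold change = 2^(−(-3.500)) = 2^3.500 = 11.3137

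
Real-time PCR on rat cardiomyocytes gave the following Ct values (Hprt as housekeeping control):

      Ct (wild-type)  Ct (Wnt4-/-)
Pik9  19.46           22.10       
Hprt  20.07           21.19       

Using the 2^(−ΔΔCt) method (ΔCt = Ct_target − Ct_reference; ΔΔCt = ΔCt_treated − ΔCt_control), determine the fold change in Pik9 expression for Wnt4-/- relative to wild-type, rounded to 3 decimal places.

0.349

ΔCt(wild-type) = 19.460 − 20.070 = -0.610
ΔCt(Wnt4-/-) = 22.100 − 21.190 = 0.910
ΔΔCt = 0.910 − (-0.610) = 1.520
Fold change = 2^(−1.520) = 0.3487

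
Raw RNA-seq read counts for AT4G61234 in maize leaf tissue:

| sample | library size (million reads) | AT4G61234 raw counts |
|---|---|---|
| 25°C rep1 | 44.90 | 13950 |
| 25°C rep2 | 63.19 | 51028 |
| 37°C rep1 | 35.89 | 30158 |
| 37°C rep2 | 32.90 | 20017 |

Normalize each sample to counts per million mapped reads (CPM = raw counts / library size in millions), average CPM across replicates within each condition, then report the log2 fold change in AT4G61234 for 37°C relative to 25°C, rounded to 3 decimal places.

0.374

CPM(25°C rep1) = 13950 / 44.90 = 310.6904
CPM(25°C rep2) = 51028 / 63.19 = 807.5328
CPM(37°C rep1) = 30158 / 35.89 = 840.2898
CPM(37°C rep2) = 20017 / 32.90 = 608.4195
mean CPM(25°C) = 559.1116; mean CPM(37°C) = 724.3546
Fold change = 724.3546 / 559.1116 = 1.29555
log2(1.29555) = 0.3736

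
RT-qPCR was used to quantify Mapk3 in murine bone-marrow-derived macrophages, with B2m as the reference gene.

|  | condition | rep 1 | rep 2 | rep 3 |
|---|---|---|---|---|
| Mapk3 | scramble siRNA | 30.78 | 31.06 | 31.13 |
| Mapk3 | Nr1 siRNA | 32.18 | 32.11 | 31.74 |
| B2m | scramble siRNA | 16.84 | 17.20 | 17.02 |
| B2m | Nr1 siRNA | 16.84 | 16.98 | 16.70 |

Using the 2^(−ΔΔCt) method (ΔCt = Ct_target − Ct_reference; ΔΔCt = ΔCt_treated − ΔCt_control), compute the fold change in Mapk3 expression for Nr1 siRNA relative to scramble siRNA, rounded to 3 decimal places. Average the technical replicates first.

0.435

Mean Ct: Mapk3 scramble siRNA 30.990; Mapk3 Nr1 siRNA 32.010; B2m scramble siRNA 17.020; B2m Nr1 siRNA 16.840
ΔCt(scramble siRNA) = 30.990 − 17.020 = 13.970
ΔCt(Nr1 siRNA) = 32.010 − 16.840 = 15.170
ΔΔCt = 15.170 − 13.970 = 1.200
Fold change = 2^(−1.200) = 0.4353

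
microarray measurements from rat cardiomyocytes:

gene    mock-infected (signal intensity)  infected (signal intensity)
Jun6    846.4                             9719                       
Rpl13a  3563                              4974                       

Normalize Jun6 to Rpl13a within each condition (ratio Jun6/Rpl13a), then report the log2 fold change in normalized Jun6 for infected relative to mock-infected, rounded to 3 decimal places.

3.040

Jun6/Rpl13a (mock-infected) = 846.4 / 3563 = 0.23755
Jun6/Rpl13a (infected) = 9719 / 4974 = 1.954
Fold change = 1.954 / 0.23755 = 8.2254
log2(8.2254) = 3.0401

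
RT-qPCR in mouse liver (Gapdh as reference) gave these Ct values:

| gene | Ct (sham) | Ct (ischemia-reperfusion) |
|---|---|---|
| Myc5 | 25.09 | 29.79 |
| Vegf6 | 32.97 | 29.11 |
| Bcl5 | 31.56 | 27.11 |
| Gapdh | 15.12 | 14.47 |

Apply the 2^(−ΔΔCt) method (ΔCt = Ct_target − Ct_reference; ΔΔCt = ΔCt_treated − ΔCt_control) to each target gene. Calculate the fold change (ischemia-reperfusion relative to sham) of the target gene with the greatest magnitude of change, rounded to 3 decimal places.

0.025

Myc5: ΔΔCt = (29.79−14.47) − (25.09−15.12) = 15.32 − 9.97 = 5.35; fold change = 2^-5.35 = 0.025
Vegf6: ΔΔCt = (29.11−14.47) − (32.97−15.12) = 14.64 − 17.85 = -3.21; fold change = 2^3.21 = 9.254
Bcl5: ΔΔCt = (27.11−14.47) − (31.56−15.12) = 12.64 − 16.44 = -3.80; fold change = 2^3.80 = 13.929
Myc5 has the largest |ΔΔCt| = 5.35.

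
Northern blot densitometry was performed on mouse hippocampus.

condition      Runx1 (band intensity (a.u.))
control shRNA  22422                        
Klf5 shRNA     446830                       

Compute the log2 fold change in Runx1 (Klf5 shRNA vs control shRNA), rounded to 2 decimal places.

4.32

Fold change = 446830 / 22422 = 19.9282
log2(19.9282) = 4.317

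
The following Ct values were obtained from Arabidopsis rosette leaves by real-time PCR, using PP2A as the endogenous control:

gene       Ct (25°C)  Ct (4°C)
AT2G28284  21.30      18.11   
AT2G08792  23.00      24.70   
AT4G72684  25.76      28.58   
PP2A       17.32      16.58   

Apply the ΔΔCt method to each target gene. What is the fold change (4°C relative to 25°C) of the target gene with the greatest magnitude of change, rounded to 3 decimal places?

0.085

AT2G28284: ΔΔCt = (18.11−16.58) − (21.30−17.32) = 1.53 − 3.98 = -2.45; fold change = 2^2.45 = 5.464
AT2G08792: ΔΔCt = (24.70−16.58) − (23.00−17.32) = 8.12 − 5.68 = 2.44; fold change = 2^-2.44 = 0.184
AT4G72684: ΔΔCt = (28.58−16.58) − (25.76−17.32) = 12.00 − 8.44 = 3.56; fold change = 2^-3.56 = 0.085
AT4G72684 has the largest |ΔΔCt| = 3.56.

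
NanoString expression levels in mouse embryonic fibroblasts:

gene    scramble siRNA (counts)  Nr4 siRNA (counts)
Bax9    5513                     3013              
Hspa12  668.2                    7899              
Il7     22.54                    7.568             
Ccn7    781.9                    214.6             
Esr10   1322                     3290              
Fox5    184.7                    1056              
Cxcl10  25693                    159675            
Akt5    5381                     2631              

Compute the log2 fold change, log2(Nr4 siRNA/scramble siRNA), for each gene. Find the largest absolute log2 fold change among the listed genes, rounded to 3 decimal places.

log2(3013/5513) = -0.872  (Bax9)
log2(7899/668.2) = 3.563  (Hspa12)
log2(7.568/22.54) = -1.575  (Il7)
log2(214.6/781.9) = -1.865  (Ccn7)
log2(3290/1322) = 1.315  (Esr10)
log2(1056/184.7) = 2.515  (Fox5)
log2(159675/25693) = 2.636  (Cxcl10)
log2(2631/5381) = -1.032  (Akt5)
The largest magnitude belongs to Hspa12.

3.563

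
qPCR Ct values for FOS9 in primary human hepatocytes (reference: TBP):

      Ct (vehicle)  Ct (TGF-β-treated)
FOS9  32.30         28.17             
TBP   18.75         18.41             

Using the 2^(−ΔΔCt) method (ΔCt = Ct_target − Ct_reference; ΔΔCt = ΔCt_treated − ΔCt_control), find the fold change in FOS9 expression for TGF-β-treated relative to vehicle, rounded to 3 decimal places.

ΔCt(vehicle) = 32.300 − 18.750 = 13.550
ΔCt(TGF-β-treated) = 28.170 − 18.410 = 9.760
ΔΔCt = 9.760 − 13.550 = -3.790
Fold change = 2^(−(-3.790)) = 2^3.790 = 13.8326

13.833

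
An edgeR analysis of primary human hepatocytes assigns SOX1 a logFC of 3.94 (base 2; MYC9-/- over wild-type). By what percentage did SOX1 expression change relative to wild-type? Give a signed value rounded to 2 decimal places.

1434.82%

Fold change = 2^(3.94) = 15.3482
Percent change = (FC − 1) × 100% = (15.3482 − 1) × 100 = 1434.82%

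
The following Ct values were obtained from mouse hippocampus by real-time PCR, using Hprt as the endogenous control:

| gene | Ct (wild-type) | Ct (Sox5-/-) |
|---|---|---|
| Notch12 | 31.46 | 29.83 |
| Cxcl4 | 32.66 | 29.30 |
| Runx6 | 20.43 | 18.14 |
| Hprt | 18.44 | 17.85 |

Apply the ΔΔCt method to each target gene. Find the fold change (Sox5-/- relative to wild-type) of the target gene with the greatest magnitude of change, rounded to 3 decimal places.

Notch12: ΔΔCt = (29.83−17.85) − (31.46−18.44) = 11.98 − 13.02 = -1.04; fold change = 2^1.04 = 2.056
Cxcl4: ΔΔCt = (29.30−17.85) − (32.66−18.44) = 11.45 − 14.22 = -2.77; fold change = 2^2.77 = 6.821
Runx6: ΔΔCt = (18.14−17.85) − (20.43−18.44) = 0.29 − 1.99 = -1.70; fold change = 2^1.70 = 3.249
Cxcl4 has the largest |ΔΔCt| = 2.77.

6.821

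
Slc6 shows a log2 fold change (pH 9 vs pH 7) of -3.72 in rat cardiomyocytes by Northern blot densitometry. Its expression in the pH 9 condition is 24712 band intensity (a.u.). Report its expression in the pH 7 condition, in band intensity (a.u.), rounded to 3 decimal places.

325641.299

Fold change = 2^(-3.72) = 0.0759
pH 7 expression = 24712 / 0.0759 = 325641.299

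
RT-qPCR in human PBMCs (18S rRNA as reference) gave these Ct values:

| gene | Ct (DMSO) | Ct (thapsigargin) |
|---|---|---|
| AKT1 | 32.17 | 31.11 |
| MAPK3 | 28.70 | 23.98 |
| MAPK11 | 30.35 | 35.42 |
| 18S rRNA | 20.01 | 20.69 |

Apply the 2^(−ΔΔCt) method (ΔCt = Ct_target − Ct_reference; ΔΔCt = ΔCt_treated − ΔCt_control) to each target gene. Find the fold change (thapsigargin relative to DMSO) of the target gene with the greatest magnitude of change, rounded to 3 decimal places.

AKT1: ΔΔCt = (31.11−20.69) − (32.17−20.01) = 10.42 − 12.16 = -1.74; fold change = 2^1.74 = 3.340
MAPK3: ΔΔCt = (23.98−20.69) − (28.70−20.01) = 3.29 − 8.69 = -5.40; fold change = 2^5.40 = 42.224
MAPK11: ΔΔCt = (35.42−20.69) − (30.35−20.01) = 14.73 − 10.34 = 4.39; fold change = 2^-4.39 = 0.048
MAPK3 has the largest |ΔΔCt| = 5.40.

42.224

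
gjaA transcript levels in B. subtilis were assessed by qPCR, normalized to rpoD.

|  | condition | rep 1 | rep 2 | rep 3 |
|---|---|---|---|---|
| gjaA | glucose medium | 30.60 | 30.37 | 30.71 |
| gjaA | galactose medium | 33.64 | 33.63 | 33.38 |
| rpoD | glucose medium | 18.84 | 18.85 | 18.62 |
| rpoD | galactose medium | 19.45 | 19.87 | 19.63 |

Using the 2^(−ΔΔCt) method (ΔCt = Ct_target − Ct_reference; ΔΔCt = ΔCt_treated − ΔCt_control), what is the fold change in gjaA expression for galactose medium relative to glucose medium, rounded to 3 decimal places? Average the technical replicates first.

0.232

Mean Ct: gjaA glucose medium 30.560; gjaA galactose medium 33.550; rpoD glucose medium 18.770; rpoD galactose medium 19.650
ΔCt(glucose medium) = 30.560 − 18.770 = 11.790
ΔCt(galactose medium) = 33.550 − 19.650 = 13.900
ΔΔCt = 13.900 − 11.790 = 2.110
Fold change = 2^(−2.110) = 0.2316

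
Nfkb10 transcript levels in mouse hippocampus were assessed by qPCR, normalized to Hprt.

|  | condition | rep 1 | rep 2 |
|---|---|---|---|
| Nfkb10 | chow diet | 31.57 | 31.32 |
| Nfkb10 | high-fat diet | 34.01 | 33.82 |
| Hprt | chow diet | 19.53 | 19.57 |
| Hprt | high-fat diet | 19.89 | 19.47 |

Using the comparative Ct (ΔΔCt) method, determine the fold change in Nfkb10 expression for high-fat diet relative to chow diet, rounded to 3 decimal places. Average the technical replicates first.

0.198

Mean Ct: Nfkb10 chow diet 31.445; Nfkb10 high-fat diet 33.915; Hprt chow diet 19.550; Hprt high-fat diet 19.680
ΔCt(chow diet) = 31.445 − 19.550 = 11.895
ΔCt(high-fat diet) = 33.915 − 19.680 = 14.235
ΔΔCt = 14.235 − 11.895 = 2.340
Fold change = 2^(−2.340) = 0.1975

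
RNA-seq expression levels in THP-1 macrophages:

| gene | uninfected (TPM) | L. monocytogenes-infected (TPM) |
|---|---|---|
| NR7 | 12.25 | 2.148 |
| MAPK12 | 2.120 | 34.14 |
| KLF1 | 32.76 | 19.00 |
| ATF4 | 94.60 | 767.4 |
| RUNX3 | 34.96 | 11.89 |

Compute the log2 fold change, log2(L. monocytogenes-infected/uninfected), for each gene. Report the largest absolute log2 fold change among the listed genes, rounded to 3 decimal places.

log2(2.148/12.25) = -2.512  (NR7)
log2(34.14/2.120) = 4.009  (MAPK12)
log2(19.00/32.76) = -0.786  (KLF1)
log2(767.4/94.60) = 3.020  (ATF4)
log2(11.89/34.96) = -1.556  (RUNX3)
The largest magnitude belongs to MAPK12.

4.009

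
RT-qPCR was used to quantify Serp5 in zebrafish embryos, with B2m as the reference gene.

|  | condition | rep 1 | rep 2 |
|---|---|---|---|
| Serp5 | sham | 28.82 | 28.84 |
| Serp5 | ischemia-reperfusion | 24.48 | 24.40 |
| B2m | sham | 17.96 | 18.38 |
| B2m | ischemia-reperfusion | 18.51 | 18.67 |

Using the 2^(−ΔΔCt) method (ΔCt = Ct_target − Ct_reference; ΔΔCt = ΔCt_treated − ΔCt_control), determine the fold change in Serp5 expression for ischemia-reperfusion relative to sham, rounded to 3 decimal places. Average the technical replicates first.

28.051

Mean Ct: Serp5 sham 28.830; Serp5 ischemia-reperfusion 24.440; B2m sham 18.170; B2m ischemia-reperfusion 18.590
ΔCt(sham) = 28.830 − 18.170 = 10.660
ΔCt(ischemia-reperfusion) = 24.440 − 18.590 = 5.850
ΔΔCt = 5.850 − 10.660 = -4.810
Fold change = 2^(−(-4.810)) = 2^4.810 = 28.0514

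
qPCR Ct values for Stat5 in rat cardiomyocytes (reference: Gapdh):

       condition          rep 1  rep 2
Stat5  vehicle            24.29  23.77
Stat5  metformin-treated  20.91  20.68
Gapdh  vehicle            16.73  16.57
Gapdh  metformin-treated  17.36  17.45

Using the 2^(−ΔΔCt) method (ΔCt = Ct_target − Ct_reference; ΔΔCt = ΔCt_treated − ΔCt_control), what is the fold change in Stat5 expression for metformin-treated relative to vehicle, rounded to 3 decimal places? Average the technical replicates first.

15.889

Mean Ct: Stat5 vehicle 24.030; Stat5 metformin-treated 20.795; Gapdh vehicle 16.650; Gapdh metformin-treated 17.405
ΔCt(vehicle) = 24.030 − 16.650 = 7.380
ΔCt(metformin-treated) = 20.795 − 17.405 = 3.390
ΔΔCt = 3.390 − 7.380 = -3.990
Fold change = 2^(−(-3.990)) = 2^3.990 = 15.8895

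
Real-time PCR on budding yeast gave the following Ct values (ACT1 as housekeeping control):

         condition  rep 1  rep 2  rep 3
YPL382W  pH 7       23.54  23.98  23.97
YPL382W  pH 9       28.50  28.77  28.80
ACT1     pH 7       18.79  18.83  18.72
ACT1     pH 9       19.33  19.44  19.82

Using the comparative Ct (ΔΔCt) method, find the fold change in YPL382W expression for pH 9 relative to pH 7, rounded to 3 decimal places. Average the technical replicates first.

Mean Ct: YPL382W pH 7 23.830; YPL382W pH 9 28.690; ACT1 pH 7 18.780; ACT1 pH 9 19.530
ΔCt(pH 7) = 23.830 − 18.780 = 5.050
ΔCt(pH 9) = 28.690 − 19.530 = 9.160
ΔΔCt = 9.160 − 5.050 = 4.110
Fold change = 2^(−4.110) = 0.0579

0.058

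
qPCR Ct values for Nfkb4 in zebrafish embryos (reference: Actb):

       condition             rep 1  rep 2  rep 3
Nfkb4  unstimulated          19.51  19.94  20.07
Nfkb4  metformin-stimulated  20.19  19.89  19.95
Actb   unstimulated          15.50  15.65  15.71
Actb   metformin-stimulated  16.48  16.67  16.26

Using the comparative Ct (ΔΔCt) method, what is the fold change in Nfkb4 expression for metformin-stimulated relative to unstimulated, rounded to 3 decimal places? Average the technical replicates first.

Mean Ct: Nfkb4 unstimulated 19.840; Nfkb4 metformin-stimulated 20.010; Actb unstimulated 15.620; Actb metformin-stimulated 16.470
ΔCt(unstimulated) = 19.840 − 15.620 = 4.220
ΔCt(metformin-stimulated) = 20.010 − 16.470 = 3.540
ΔΔCt = 3.540 − 4.220 = -0.680
Fold change = 2^(−(-0.680)) = 2^0.680 = 1.6021

1.602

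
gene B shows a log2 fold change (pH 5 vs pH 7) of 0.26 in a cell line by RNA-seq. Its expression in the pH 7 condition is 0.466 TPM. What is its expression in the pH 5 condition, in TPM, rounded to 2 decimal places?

0.56

Fold change = 2^(0.26) = 1.1975
pH 5 expression = 0.466 × 1.1975 = 0.56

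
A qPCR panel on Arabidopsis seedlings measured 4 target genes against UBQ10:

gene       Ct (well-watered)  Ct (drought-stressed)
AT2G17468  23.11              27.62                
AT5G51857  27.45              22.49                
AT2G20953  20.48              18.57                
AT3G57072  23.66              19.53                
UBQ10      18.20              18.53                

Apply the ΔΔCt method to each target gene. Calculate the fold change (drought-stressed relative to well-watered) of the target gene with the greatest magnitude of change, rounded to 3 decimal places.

AT2G17468: ΔΔCt = (27.62−18.53) − (23.11−18.20) = 9.09 − 4.91 = 4.18; fold change = 2^-4.18 = 0.055
AT5G51857: ΔΔCt = (22.49−18.53) − (27.45−18.20) = 3.96 − 9.25 = -5.29; fold change = 2^5.29 = 39.124
AT2G20953: ΔΔCt = (18.57−18.53) − (20.48−18.20) = 0.04 − 2.28 = -2.24; fold change = 2^2.24 = 4.724
AT3G57072: ΔΔCt = (19.53−18.53) − (23.66−18.20) = 1.00 − 5.46 = -4.46; fold change = 2^4.46 = 22.009
AT5G51857 has the largest |ΔΔCt| = 5.29.

39.124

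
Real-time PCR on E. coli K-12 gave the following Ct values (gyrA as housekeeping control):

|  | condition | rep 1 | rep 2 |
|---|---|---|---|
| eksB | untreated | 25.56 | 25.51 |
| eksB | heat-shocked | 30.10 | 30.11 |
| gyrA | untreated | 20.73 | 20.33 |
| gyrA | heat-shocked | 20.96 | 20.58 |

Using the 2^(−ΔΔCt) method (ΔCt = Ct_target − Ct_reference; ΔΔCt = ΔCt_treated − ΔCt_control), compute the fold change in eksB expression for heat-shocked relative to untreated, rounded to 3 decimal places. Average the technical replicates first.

Mean Ct: eksB untreated 25.535; eksB heat-shocked 30.105; gyrA untreated 20.530; gyrA heat-shocked 20.770
ΔCt(untreated) = 25.535 − 20.530 = 5.005
ΔCt(heat-shocked) = 30.105 − 20.770 = 9.335
ΔΔCt = 9.335 − 5.005 = 4.330
Fold change = 2^(−4.330) = 0.0497

0.050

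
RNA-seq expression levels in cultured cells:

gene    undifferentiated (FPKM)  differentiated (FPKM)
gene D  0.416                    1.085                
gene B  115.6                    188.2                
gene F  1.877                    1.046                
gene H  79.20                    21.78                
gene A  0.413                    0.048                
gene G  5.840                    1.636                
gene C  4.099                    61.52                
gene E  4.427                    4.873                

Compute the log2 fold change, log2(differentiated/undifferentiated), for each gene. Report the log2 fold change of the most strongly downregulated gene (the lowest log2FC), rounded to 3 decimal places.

-3.105

log2(1.085/0.416) = 1.383  (gene D)
log2(188.2/115.6) = 0.703  (gene B)
log2(1.046/1.877) = -0.844  (gene F)
log2(21.78/79.20) = -1.862  (gene H)
log2(0.048/0.413) = -3.105  (gene A)
log2(1.636/5.840) = -1.836  (gene G)
log2(61.52/4.099) = 3.908  (gene C)
log2(4.873/4.427) = 0.138  (gene E)
gene A is most strongly downregulated.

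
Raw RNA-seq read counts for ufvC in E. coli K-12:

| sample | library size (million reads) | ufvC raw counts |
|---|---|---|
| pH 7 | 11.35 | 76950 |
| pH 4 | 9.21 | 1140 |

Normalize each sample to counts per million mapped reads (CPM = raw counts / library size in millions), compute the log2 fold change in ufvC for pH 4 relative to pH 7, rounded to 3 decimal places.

-5.775

CPM(pH 7) = 76950 / 11.35 = 6779.7357
CPM(pH 4) = 1140 / 9.21 = 123.7785
Fold change = 123.7785 / 6779.7357 = 0.01826
log2(0.01826) = -5.7754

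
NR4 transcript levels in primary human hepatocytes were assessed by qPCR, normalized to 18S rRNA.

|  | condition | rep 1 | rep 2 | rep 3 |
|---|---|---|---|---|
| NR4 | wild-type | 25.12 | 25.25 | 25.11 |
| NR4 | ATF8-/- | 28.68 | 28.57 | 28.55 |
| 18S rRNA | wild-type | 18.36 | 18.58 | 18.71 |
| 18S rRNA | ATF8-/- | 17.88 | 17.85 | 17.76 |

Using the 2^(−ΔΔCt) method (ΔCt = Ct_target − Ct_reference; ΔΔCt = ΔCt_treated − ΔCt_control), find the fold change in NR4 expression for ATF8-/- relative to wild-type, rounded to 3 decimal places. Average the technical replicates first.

Mean Ct: NR4 wild-type 25.160; NR4 ATF8-/- 28.600; 18S rRNA wild-type 18.550; 18S rRNA ATF8-/- 17.830
ΔCt(wild-type) = 25.160 − 18.550 = 6.610
ΔCt(ATF8-/-) = 28.600 − 17.830 = 10.770
ΔΔCt = 10.770 − 6.610 = 4.160
Fold change = 2^(−4.160) = 0.0559

0.056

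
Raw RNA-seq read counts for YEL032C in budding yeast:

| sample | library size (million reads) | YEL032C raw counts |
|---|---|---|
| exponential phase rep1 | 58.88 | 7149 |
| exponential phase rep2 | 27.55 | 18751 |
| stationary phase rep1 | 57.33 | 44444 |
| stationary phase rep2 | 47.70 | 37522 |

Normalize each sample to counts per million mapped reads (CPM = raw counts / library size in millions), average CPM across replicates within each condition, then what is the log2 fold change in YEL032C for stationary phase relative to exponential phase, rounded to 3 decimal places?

CPM(exponential phase rep1) = 7149 / 58.88 = 121.4164
CPM(exponential phase rep2) = 18751 / 27.55 = 680.6171
CPM(stationary phase rep1) = 44444 / 57.33 = 775.2311
CPM(stationary phase rep2) = 37522 / 47.70 = 786.6247
mean CPM(exponential phase) = 401.0168; mean CPM(stationary phase) = 780.9279
Fold change = 780.9279 / 401.0168 = 1.94737
log2(1.94737) = 0.9615

0.962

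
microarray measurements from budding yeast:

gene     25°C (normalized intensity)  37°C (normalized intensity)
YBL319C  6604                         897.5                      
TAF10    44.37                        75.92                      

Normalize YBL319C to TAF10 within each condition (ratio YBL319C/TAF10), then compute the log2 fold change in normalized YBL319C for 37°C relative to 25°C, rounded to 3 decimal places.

-3.654

YBL319C/TAF10 (25°C) = 6604 / 44.37 = 148.84
YBL319C/TAF10 (37°C) = 897.5 / 75.92 = 11.822
Fold change = 11.822 / 148.84 = 0.0794
log2(0.0794) = -3.6543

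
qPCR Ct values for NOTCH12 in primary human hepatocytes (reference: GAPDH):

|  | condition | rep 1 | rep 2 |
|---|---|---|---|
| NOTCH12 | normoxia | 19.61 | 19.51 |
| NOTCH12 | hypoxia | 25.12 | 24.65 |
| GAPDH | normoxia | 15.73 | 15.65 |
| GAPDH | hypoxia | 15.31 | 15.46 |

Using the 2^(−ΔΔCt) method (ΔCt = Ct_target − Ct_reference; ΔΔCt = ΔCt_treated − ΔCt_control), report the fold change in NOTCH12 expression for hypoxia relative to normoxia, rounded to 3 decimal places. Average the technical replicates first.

0.020

Mean Ct: NOTCH12 normoxia 19.560; NOTCH12 hypoxia 24.885; GAPDH normoxia 15.690; GAPDH hypoxia 15.385
ΔCt(normoxia) = 19.560 − 15.690 = 3.870
ΔCt(hypoxia) = 24.885 − 15.385 = 9.500
ΔΔCt = 9.500 − 3.870 = 5.630
Fold change = 2^(−5.630) = 0.0202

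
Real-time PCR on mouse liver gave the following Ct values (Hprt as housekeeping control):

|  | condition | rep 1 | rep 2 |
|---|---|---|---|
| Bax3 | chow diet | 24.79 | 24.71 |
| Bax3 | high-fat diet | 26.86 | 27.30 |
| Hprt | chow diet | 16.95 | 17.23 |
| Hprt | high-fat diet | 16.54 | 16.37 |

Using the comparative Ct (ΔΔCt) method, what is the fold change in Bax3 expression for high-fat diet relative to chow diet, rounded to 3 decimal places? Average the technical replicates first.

0.128

Mean Ct: Bax3 chow diet 24.750; Bax3 high-fat diet 27.080; Hprt chow diet 17.090; Hprt high-fat diet 16.455
ΔCt(chow diet) = 24.750 − 17.090 = 7.660
ΔCt(high-fat diet) = 27.080 − 16.455 = 10.625
ΔΔCt = 10.625 − 7.660 = 2.965
Fold change = 2^(−2.965) = 0.1281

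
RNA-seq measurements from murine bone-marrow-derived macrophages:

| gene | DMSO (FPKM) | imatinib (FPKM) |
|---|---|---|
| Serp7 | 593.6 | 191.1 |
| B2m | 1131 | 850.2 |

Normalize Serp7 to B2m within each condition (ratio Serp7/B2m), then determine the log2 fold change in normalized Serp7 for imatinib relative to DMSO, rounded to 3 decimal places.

-1.223

Serp7/B2m (DMSO) = 593.6 / 1131 = 0.52485
Serp7/B2m (imatinib) = 191.1 / 850.2 = 0.22477
Fold change = 0.22477 / 0.52485 = 0.4283
log2(0.4283) = -1.2234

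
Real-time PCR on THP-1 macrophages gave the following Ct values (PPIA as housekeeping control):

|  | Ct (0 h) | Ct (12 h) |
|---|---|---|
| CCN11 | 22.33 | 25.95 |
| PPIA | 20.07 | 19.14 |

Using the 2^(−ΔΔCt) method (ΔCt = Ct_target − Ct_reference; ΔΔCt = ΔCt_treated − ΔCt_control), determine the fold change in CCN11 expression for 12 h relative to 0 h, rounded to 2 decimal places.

ΔCt(0 h) = 22.330 − 20.070 = 2.260
ΔCt(12 h) = 25.950 − 19.140 = 6.810
ΔΔCt = 6.810 − 2.260 = 4.550
Fold change = 2^(−4.550) = 0.043

0.04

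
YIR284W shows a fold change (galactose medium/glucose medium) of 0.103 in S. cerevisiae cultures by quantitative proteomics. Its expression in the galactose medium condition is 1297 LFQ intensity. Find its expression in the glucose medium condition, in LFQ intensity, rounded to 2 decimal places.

12592.23

glucose medium expression = 1297 / 0.103 = 12592.23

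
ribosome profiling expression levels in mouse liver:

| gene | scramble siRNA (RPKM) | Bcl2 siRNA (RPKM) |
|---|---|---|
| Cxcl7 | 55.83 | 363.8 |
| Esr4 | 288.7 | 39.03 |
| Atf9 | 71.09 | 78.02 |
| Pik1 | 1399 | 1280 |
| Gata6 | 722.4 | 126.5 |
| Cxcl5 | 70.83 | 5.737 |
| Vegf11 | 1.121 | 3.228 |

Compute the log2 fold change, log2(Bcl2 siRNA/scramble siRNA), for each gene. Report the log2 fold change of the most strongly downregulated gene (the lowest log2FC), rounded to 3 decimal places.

-3.626

log2(363.8/55.83) = 2.704  (Cxcl7)
log2(39.03/288.7) = -2.887  (Esr4)
log2(78.02/71.09) = 0.134  (Atf9)
log2(1280/1399) = -0.128  (Pik1)
log2(126.5/722.4) = -2.514  (Gata6)
log2(5.737/70.83) = -3.626  (Cxcl5)
log2(3.228/1.121) = 1.526  (Vegf11)
Cxcl5 is most strongly downregulated.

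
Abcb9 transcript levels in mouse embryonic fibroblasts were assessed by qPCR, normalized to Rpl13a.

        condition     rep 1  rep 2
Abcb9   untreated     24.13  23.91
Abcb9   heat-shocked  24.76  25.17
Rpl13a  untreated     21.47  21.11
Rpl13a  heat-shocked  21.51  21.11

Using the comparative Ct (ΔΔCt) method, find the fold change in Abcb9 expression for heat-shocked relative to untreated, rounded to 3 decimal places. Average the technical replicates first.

Mean Ct: Abcb9 untreated 24.020; Abcb9 heat-shocked 24.965; Rpl13a untreated 21.290; Rpl13a heat-shocked 21.310
ΔCt(untreated) = 24.020 − 21.290 = 2.730
ΔCt(heat-shocked) = 24.965 − 21.310 = 3.655
ΔΔCt = 3.655 − 2.730 = 0.925
Fold change = 2^(−0.925) = 0.5267

0.527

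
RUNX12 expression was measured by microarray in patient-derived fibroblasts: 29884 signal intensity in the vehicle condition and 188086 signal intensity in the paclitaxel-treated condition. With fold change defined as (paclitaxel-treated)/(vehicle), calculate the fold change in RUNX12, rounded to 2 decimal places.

Fold change = 188086 / 29884 = 6.294
RUNX12 is upregulated.

6.29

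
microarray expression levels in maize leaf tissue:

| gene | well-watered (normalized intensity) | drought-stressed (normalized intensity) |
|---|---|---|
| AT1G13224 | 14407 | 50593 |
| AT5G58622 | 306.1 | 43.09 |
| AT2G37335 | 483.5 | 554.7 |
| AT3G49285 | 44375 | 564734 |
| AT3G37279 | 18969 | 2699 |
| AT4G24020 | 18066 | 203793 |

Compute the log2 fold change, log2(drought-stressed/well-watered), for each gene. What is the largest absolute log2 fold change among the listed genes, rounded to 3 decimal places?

log2(50593/14407) = 1.812  (AT1G13224)
log2(43.09/306.1) = -2.829  (AT5G58622)
log2(554.7/483.5) = 0.198  (AT2G37335)
log2(564734/44375) = 3.670  (AT3G49285)
log2(2699/18969) = -2.813  (AT3G37279)
log2(203793/18066) = 3.496  (AT4G24020)
The largest magnitude belongs to AT3G49285.

3.670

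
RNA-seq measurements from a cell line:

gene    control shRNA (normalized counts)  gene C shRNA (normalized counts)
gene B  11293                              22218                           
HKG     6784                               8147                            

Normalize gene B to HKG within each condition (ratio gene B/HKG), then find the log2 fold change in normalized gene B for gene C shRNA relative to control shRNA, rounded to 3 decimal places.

0.712

gene B/HKG (control shRNA) = 11293 / 6784 = 1.6647
gene B/HKG (gene C shRNA) = 22218 / 8147 = 2.7271
Fold change = 2.7271 / 1.6647 = 1.6383
log2(1.6383) = 0.7122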